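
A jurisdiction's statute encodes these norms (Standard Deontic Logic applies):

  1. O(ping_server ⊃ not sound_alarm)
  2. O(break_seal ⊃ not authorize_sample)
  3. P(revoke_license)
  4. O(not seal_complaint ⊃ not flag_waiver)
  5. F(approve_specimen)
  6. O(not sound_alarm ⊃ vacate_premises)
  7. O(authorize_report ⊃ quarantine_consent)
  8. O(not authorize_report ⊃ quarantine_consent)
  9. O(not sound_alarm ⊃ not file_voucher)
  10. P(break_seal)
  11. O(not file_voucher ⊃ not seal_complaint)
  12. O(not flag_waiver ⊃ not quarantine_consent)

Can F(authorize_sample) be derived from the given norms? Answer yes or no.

Premise 2 is O(break_seal ⊃ not authorize_sample), but O(break_seal) is not derivable from the premises (the permission P(break_seal) asserts only not O(not break_seal), not O(break_seal)), so it does not yield O(not authorize_sample).
No other premise forces O(not authorize_sample). An ideal world satisfying every premise can still have authorize_sample true, so F(authorize_sample) is not derivable.

No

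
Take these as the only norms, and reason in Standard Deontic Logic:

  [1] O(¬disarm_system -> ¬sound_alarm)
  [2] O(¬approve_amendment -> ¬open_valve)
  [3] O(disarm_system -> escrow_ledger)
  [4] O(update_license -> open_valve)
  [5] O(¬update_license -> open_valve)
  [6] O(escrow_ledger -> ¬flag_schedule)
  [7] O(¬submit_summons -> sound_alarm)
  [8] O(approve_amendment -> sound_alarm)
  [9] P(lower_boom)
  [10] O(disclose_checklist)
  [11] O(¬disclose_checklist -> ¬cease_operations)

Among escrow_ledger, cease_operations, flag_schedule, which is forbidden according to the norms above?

Premises 5 and 4 cover both cases: O(¬update_license -> open_valve) and O(update_license -> open_valve). Since ¬update_license ∨ update_license is a tautology, O(open_valve) follows.
Premise 2, O(¬approve_amendment -> ¬open_valve), contraposes to O(open_valve -> approve_amendment); with O(open_valve) we get O(approve_amendment).
From O(approve_amendment) and premise 8, O(approve_amendment -> sound_alarm), we obtain O(sound_alarm).
Premise 1 is O(¬disarm_system -> ¬sound_alarm); contrapositively O(sound_alarm -> disarm_system). Since O(sound_alarm) holds, K gives O(disarm_system).
Premise 3 is O(disarm_system -> escrow_ledger); since O(disarm_system), deontic closure gives O(escrow_ledger).
Premise 6 is O(escrow_ledger -> ¬flag_schedule); since O(escrow_ledger), deontic closure gives O(¬flag_schedule).
So O(¬flag_schedule) holds, i.e. flag_schedule is forbidden. None of the other listed options is forbidden under the premises.

flag_schedule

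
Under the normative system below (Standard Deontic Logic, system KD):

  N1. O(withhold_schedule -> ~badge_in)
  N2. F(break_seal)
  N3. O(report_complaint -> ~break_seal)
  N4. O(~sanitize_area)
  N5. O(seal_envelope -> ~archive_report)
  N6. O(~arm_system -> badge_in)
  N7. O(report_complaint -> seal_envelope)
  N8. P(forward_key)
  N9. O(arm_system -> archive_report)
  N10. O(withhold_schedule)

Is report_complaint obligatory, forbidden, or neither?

Premise 10 gives O(withhold_schedule).
With premise 1, O(withhold_schedule -> ~badge_in), the K-axiom yields O(~badge_in).
Premise 6, O(~arm_system -> badge_in), contraposes to O(~badge_in -> arm_system); with O(~badge_in) we get O(arm_system).
Applying K to premise 9 (O(arm_system -> archive_report)) and O(arm_system) yields O(archive_report).
Premise 5, O(seal_envelope -> ~archive_report), contraposes to O(archive_report -> ~seal_envelope); with O(archive_report) we get O(~seal_envelope).
Premise 7, O(report_complaint -> seal_envelope), contraposes to O(~seal_envelope -> ~report_complaint); with O(~seal_envelope) we get O(~report_complaint).
Premises 2, 3, 4, 8 do not contribute to this derivation.
Thus O(~report_complaint), which is F(report_complaint): report_complaint is forbidden.

Forbidden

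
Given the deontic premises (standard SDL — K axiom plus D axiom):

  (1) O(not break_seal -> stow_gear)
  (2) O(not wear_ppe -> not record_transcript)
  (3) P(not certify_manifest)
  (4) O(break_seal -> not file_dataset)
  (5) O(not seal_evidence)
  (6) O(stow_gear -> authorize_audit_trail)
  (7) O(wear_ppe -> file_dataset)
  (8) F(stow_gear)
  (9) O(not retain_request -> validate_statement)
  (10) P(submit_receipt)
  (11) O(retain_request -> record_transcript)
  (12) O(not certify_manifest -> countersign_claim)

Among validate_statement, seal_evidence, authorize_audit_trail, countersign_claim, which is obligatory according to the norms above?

Premise 8 is F(stow_gear), i.e. O(not stow_gear).
Premise 1 is O(not break_seal -> stow_gear); contrapositively O(not stow_gear -> break_seal). Since O(not stow_gear) holds, K gives O(break_seal).
From O(break_seal) and premise 4, O(break_seal -> not file_dataset), we obtain O(not file_dataset).
Premise 7, O(wear_ppe -> file_dataset), contraposes to O(not file_dataset -> not wear_ppe); with O(not file_dataset) we get O(not wear_ppe).
Premise 2 is O(not wear_ppe -> not record_transcript); since O(not wear_ppe), deontic closure gives O(not record_transcript).
Premise 11, O(retain_request -> record_transcript), contraposes to O(not record_transcript -> not retain_request); with O(not record_transcript) we get O(not retain_request).
From O(not retain_request) and premise 9, O(not retain_request -> validate_statement), we obtain O(validate_statement).
So O(validate_statement) holds — validate_statement is obligatory. None of the other listed options is made obligatory by any chain of premises.

validate_statement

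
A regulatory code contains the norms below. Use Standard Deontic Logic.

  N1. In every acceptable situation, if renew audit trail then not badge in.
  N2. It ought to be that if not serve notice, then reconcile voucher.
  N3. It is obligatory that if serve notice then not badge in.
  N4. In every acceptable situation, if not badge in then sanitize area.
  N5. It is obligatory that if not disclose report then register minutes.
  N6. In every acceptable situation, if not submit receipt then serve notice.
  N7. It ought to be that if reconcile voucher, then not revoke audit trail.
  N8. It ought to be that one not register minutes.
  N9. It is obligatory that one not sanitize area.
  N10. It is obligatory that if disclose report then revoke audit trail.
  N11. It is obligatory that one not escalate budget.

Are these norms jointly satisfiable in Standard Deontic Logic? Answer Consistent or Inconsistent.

Inconsistent

Premise 8 gives O(¬register_minutes).
Premise 5 is O(¬disclose_report → register_minutes); contrapositively O(¬register_minutes → disclose_report). Since O(¬register_minutes) holds, K gives O(disclose_report).
From O(disclose_report) and premise 10, O(disclose_report → revoke_audit_trail), we obtain O(revoke_audit_trail).
Premise 7 is O(reconcile_voucher → ¬revoke_audit_trail); contrapositively O(revoke_audit_trail → ¬reconcile_voucher). Since O(revoke_audit_trail) holds, K gives O(¬reconcile_voucher).
The contrapositive of premise 2 (O(¬serve_notice → reconcile_voucher)) is O(¬reconcile_voucher → serve_notice), and O(¬reconcile_voucher) is already established, so O(serve_notice).
With premise 3, O(serve_notice → ¬badge_in), the K-axiom yields O(¬badge_in).
Applying K to premise 4 (O(¬badge_in → sanitize_area)) and O(¬badge_in) yields O(sanitize_area).
But premise 9 directly asserts O(¬sanitize_area).
We now have both O(sanitize_area) and O(¬sanitize_area) — sanitize_area is simultaneously obligatory and forbidden, violating the D-axiom.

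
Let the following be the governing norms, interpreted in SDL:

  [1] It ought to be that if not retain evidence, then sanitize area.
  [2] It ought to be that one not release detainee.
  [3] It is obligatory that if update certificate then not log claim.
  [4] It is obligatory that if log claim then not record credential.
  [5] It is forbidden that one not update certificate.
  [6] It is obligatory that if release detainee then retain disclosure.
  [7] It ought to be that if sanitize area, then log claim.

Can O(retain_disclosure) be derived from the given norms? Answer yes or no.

Premise 6 is O(release_detainee → retain_disclosure), but O(release_detainee) is not derivable from the premises, so it does not yield O(retain_disclosure).
No other premise forces O(retain_disclosure). An ideal world satisfying every premise can still have retain_disclosure false, so O(retain_disclosure) is not derivable.

No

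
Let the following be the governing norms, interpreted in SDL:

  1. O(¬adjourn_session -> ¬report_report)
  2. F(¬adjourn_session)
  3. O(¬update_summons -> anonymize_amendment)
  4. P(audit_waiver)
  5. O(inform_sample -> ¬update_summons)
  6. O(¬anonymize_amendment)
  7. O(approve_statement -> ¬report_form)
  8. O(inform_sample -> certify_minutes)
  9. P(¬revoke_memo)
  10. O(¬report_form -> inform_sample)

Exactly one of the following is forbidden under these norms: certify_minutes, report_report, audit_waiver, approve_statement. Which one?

From premise 6 we have O(¬anonymize_amendment).
Premise 3, O(¬update_summons -> anonymize_amendment), contraposes to O(¬anonymize_amendment -> update_summons); with O(¬anonymize_amendment) we get O(update_summons).
The contrapositive of premise 5 (O(inform_sample -> ¬update_summons)) is O(update_summons -> ¬inform_sample), and O(update_summons) is already established, so O(¬inform_sample).
Premise 10 is O(¬report_form -> inform_sample); contrapositively O(¬inform_sample -> report_form). Since O(¬inform_sample) holds, K gives O(report_form).
The contrapositive of premise 7 (O(approve_statement -> ¬report_form)) is O(report_form -> ¬approve_statement), and O(report_form) is already established, so O(¬approve_statement).
So O(¬approve_statement) holds, i.e. approve_statement is forbidden. None of the other listed options is forbidden under the premises.

approve_statement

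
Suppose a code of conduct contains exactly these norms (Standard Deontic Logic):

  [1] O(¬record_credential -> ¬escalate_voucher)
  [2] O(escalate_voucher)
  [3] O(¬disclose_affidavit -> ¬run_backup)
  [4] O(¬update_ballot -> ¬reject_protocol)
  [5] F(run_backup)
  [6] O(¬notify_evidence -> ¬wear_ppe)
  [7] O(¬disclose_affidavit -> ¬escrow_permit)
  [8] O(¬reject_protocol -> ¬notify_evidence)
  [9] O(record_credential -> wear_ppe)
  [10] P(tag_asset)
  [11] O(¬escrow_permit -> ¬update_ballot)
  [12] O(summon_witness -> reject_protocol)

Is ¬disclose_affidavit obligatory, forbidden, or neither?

Forbidden

Premise 2 gives O(escalate_voucher).
The contrapositive of premise 1 (O(¬record_credential -> ¬escalate_voucher)) is O(escalate_voucher -> record_credential), and O(escalate_voucher) is already established, so O(record_credential).
With premise 9, O(record_credential -> wear_ppe), the K-axiom yields O(wear_ppe).
Premise 6, O(¬notify_evidence -> ¬wear_ppe), contraposes to O(wear_ppe -> notify_evidence); with O(wear_ppe) we get O(notify_evidence).
The contrapositive of premise 8 (O(¬reject_protocol -> ¬notify_evidence)) is O(notify_evidence -> reject_protocol), and O(notify_evidence) is already established, so O(reject_protocol).
Premise 4 is O(¬update_ballot -> ¬reject_protocol); contrapositively O(reject_protocol -> update_ballot). Since O(reject_protocol) holds, K gives O(update_ballot).
Premise 11, O(¬escrow_permit -> ¬update_ballot), contraposes to O(update_ballot -> escrow_permit); with O(update_ballot) we get O(escrow_permit).
Premise 7, O(¬disclose_affidavit -> ¬escrow_permit), contraposes to O(escrow_permit -> disclose_affidavit); with O(escrow_permit) we get O(disclose_affidavit).
Premises 3, 5, 10, 12 do not contribute to this derivation.
Thus O(disclose_affidavit), which is F(¬disclose_affidavit): ¬disclose_affidavit is forbidden.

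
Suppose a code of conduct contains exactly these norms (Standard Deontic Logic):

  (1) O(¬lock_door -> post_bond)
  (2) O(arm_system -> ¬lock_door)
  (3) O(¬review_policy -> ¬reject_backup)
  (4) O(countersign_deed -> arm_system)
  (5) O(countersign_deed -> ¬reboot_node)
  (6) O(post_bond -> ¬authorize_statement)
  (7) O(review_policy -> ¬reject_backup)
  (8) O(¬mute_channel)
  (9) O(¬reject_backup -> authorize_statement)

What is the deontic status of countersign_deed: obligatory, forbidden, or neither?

Premises 3 and 7 are O(¬review_policy -> ¬reject_backup) and O(review_policy -> ¬reject_backup); every ideal world satisfies ¬review_policy or review_policy, so in either case ¬reject_backup holds — hence O(¬reject_backup).
Applying K to premise 9 (O(¬reject_backup -> authorize_statement)) and O(¬reject_backup) yields O(authorize_statement).
Premise 6 is O(post_bond -> ¬authorize_statement); contrapositively O(authorize_statement -> ¬post_bond). Since O(authorize_statement) holds, K gives O(¬post_bond).
Premise 1 is O(¬lock_door -> post_bond); contrapositively O(¬post_bond -> lock_door). Since O(¬post_bond) holds, K gives O(lock_door).
The contrapositive of premise 2 (O(arm_system -> ¬lock_door)) is O(lock_door -> ¬arm_system), and O(lock_door) is already established, so O(¬arm_system).
Premise 4, O(countersign_deed -> arm_system), contraposes to O(¬arm_system -> ¬countersign_deed); with O(¬arm_system) we get O(¬countersign_deed).
Premises 5, 8 do not contribute to this derivation.
Thus O(¬countersign_deed), which is F(countersign_deed): countersign_deed is forbidden.

Forbidden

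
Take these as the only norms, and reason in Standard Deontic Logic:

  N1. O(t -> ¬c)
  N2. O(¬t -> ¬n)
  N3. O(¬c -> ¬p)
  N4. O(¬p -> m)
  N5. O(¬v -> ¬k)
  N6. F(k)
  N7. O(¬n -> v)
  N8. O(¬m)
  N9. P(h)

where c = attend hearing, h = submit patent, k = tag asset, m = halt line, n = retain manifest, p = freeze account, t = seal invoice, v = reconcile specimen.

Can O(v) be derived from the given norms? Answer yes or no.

Yes

Premise 8 gives O(¬m).
Premise 4 is O(¬p -> m); contrapositively O(¬m -> p). Since O(¬m) holds, K gives O(p).
The contrapositive of premise 3 (O(¬c -> ¬p)) is O(p -> c), and O(p) is already established, so O(c).
The contrapositive of premise 1 (O(t -> ¬c)) is O(c -> ¬t), and O(c) is already established, so O(¬t).
Applying K to premise 2 (O(¬t -> ¬n)) and O(¬t) yields O(¬n).
Applying K to premise 7 (O(¬n -> v)) and O(¬n) yields O(v).
Premises 5, 6, 9 do not contribute to this derivation.
So O(v) follows.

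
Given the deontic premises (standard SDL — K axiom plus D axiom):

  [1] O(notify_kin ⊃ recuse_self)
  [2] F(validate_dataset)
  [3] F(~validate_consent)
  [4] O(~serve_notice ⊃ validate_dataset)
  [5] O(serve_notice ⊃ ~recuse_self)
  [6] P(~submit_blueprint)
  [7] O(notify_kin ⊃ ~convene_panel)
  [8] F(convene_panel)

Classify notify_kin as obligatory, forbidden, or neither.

F(validate_dataset) at premise 2 means O(~validate_dataset).
Premise 4 is O(~serve_notice ⊃ validate_dataset); contrapositively O(~validate_dataset ⊃ serve_notice). Since O(~validate_dataset) holds, K gives O(serve_notice).
Premise 5 is O(serve_notice ⊃ ~recuse_self); since O(serve_notice), deontic closure gives O(~recuse_self).
Premise 1 is O(notify_kin ⊃ recuse_self); contrapositively O(~recuse_self ⊃ ~notify_kin). Since O(~recuse_self) holds, K gives O(~notify_kin).
Premises 3, 6, 7, 8 do not contribute to this derivation.
Thus O(~notify_kin), which is F(notify_kin): notify_kin is forbidden.

Forbidden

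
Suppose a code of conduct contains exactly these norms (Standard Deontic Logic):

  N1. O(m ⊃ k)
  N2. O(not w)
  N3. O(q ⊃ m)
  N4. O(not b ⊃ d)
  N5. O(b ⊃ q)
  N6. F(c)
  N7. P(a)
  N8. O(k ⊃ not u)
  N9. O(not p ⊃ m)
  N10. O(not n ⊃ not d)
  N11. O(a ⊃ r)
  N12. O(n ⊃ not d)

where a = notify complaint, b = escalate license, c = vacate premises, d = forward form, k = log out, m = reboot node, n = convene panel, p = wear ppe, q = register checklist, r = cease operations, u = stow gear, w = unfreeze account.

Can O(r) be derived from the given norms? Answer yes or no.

No

Premise 11 is O(a ⊃ r), but O(a) is not derivable from the premises (the permission P(a) asserts only not O(not a), not O(a)), so it does not yield O(r).
No other premise forces O(r). An ideal world satisfying every premise can still have r false, so O(r) is not derivable.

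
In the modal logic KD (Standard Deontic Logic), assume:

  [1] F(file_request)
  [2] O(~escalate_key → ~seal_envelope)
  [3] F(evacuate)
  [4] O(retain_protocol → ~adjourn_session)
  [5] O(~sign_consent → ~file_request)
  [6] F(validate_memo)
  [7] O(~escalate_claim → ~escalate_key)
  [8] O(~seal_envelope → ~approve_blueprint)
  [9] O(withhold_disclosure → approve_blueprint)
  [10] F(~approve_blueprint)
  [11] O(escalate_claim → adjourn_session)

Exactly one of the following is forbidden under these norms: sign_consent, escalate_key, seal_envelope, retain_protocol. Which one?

Premise 10 is F(~approve_blueprint), i.e. O(approve_blueprint).
Premise 8 is O(~seal_envelope → ~approve_blueprint); contrapositively O(approve_blueprint → seal_envelope). Since O(approve_blueprint) holds, K gives O(seal_envelope).
Premise 2 is O(~escalate_key → ~seal_envelope); contrapositively O(seal_envelope → escalate_key). Since O(seal_envelope) holds, K gives O(escalate_key).
Premise 7 is O(~escalate_claim → ~escalate_key); contrapositively O(escalate_key → escalate_claim). Since O(escalate_key) holds, K gives O(escalate_claim).
Applying K to premise 11 (O(escalate_claim → adjourn_session)) and O(escalate_claim) yields O(adjourn_session).
The contrapositive of premise 4 (O(retain_protocol → ~adjourn_session)) is O(adjourn_session → ~retain_protocol), and O(adjourn_session) is already established, so O(~retain_protocol).
So O(~retain_protocol) holds, i.e. retain_protocol is forbidden. None of the other listed options is forbidden under the premises.

retain_protocol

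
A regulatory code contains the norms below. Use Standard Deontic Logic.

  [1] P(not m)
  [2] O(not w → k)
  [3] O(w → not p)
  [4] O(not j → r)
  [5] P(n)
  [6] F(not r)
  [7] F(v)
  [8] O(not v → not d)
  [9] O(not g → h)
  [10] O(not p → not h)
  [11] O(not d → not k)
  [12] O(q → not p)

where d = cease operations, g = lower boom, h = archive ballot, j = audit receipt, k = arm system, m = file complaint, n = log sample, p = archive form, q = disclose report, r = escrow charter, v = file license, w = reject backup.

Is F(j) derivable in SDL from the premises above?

No

Premise 4 is O(not j → r); even if O(r) held, inferring O(not j) would be affirming the consequent — invalid.
No other premise forces O(not j). An ideal world satisfying every premise can still have j true, so F(j) is not derivable.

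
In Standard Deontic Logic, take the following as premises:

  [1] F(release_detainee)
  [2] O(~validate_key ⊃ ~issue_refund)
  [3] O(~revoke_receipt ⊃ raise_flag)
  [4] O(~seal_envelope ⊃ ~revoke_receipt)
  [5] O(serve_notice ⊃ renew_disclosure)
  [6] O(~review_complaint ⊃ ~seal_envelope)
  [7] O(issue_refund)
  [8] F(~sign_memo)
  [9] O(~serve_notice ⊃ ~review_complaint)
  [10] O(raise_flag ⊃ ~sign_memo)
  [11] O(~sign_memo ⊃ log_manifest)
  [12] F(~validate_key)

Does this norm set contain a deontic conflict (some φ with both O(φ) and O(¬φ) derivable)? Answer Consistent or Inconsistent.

Premise 2 is O(~validate_key ⊃ ~issue_refund), but O(~validate_key) is not derivable from the premises, so it does not yield O(~issue_refund).
So O(~issue_refund) is not derivable, and the apparent clash with O(issue_refund) does not arise.
A world satisfying every obligation exists (e.g. issue_refund=true, log_manifest=false, raise_flag=false, release_detainee=false, renew_disclosure=true, review_complaint=true, revoke_receipt=true, seal_envelope=true, serve_notice=true, sign_memo=true, validate_key=true); no atom is both obligatory and forbidden, so the set is consistent.

Consistent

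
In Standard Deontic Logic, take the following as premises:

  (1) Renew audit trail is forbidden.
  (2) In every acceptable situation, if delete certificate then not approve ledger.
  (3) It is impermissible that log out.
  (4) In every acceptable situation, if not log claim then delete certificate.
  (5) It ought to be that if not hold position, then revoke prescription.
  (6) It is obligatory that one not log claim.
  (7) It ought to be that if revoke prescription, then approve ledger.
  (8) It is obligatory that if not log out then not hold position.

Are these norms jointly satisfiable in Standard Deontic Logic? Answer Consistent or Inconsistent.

Inconsistent

Premise 3, F(log_out), is equivalent to O(¬log_out).
From O(¬log_out) and premise 8, O(¬log_out → ¬hold_position), we obtain O(¬hold_position).
Applying K to premise 5 (O(¬hold_position → revoke_prescription)) and O(¬hold_position) yields O(revoke_prescription).
From O(revoke_prescription) and premise 7, O(revoke_prescription → approve_ledger), we obtain O(approve_ledger).
Premise 2, O(delete_certificate → ¬approve_ledger), contraposes to O(approve_ledger → ¬delete_certificate); with O(approve_ledger) we get O(¬delete_certificate).
The contrapositive of premise 4 (O(¬log_claim → delete_certificate)) is O(¬delete_certificate → log_claim), and O(¬delete_certificate) is already established, so O(log_claim).
But premise 6 directly asserts O(¬log_claim).
We now have both O(log_claim) and O(¬log_claim) — log_claim is simultaneously obligatory and forbidden, violating the D-axiom.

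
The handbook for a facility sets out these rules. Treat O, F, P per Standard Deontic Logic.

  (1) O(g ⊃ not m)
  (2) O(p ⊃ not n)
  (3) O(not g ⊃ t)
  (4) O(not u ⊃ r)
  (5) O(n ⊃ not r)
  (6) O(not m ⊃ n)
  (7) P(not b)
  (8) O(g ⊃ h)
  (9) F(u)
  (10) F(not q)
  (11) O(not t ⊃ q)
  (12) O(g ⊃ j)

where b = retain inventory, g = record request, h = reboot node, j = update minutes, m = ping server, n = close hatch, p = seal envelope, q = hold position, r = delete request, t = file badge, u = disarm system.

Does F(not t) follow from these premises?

Premise 9, F(u), is equivalent to O(not u).
Premise 4 is O(not u ⊃ r); since O(not u), deontic closure gives O(r).
Premise 5, O(n ⊃ not r), contraposes to O(r ⊃ not n); with O(r) we get O(not n).
Premise 6, O(not m ⊃ n), contraposes to O(not n ⊃ m); with O(not n) we get O(m).
Premise 1, O(g ⊃ not m), contraposes to O(m ⊃ not g); with O(m) we get O(not g).
From O(not g) and premise 3, O(not g ⊃ t), we obtain O(t).
Premises 2, 7, 8, 10, 11, 12 do not contribute to this derivation.
So O(t) holds, i.e. F(not t). The claim follows.

Yes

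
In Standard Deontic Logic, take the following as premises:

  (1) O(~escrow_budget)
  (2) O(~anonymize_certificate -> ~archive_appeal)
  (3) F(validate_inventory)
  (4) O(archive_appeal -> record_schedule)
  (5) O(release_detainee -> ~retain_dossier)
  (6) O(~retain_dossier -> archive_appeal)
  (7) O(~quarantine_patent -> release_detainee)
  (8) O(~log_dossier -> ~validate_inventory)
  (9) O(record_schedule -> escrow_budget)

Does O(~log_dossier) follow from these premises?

No

Premise 8 is O(~log_dossier -> ~validate_inventory); even if O(~validate_inventory) held, inferring O(~log_dossier) would be affirming the consequent — invalid.
No other premise forces O(~log_dossier). An ideal world satisfying every premise can still have ~log_dossier false, so O(~log_dossier) is not derivable.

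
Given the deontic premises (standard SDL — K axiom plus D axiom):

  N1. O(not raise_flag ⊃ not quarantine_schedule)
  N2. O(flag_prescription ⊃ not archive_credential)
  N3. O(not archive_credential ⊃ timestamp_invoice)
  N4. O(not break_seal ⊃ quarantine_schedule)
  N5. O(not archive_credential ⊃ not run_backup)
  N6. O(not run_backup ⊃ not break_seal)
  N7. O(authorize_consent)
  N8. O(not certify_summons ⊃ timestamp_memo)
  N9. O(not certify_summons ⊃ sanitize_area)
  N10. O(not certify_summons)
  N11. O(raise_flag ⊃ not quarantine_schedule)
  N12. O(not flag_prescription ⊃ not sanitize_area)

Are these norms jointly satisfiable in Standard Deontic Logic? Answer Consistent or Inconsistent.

Premises 1 and 11 are O(not raise_flag ⊃ not quarantine_schedule) and O(raise_flag ⊃ not quarantine_schedule); every ideal world satisfies not raise_flag or raise_flag, so in either case not quarantine_schedule holds — hence O(not quarantine_schedule).
The contrapositive of premise 4 (O(not break_seal ⊃ quarantine_schedule)) is O(not quarantine_schedule ⊃ break_seal), and O(not quarantine_schedule) is already established, so O(break_seal).
Premise 6, O(not run_backup ⊃ not break_seal), contraposes to O(break_seal ⊃ run_backup); with O(break_seal) we get O(run_backup).
Premise 5 is O(not archive_credential ⊃ not run_backup); contrapositively O(run_backup ⊃ archive_credential). Since O(run_backup) holds, K gives O(archive_credential).
Premise 2, O(flag_prescription ⊃ not archive_credential), contraposes to O(archive_credential ⊃ not flag_prescription); with O(archive_credential) we get O(not flag_prescription).
With premise 12, O(not flag_prescription ⊃ not sanitize_area), the K-axiom yields O(not sanitize_area).
The contrapositive of premise 9 (O(not certify_summons ⊃ sanitize_area)) is O(not sanitize_area ⊃ certify_summons), and O(not sanitize_area) is already established, so O(certify_summons).
However, premise 10 gives O(not certify_summons).
We now have both O(certify_summons) and O(not certify_summons) — certify_summons is simultaneously obligatory and forbidden, violating the D-axiom.

Inconsistent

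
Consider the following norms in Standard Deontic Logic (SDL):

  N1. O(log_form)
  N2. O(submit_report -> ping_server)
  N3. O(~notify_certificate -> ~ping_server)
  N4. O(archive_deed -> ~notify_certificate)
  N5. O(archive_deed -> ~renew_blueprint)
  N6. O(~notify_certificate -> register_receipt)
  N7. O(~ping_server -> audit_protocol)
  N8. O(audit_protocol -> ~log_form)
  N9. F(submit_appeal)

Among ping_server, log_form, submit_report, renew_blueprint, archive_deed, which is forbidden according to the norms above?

archive_deed

Premise 1 gives O(log_form).
The contrapositive of premise 8 (O(audit_protocol -> ~log_form)) is O(log_form -> ~audit_protocol), and O(log_form) is already established, so O(~audit_protocol).
The contrapositive of premise 7 (O(~ping_server -> audit_protocol)) is O(~audit_protocol -> ping_server), and O(~audit_protocol) is already established, so O(ping_server).
Premise 3 is O(~notify_certificate -> ~ping_server); contrapositively O(ping_server -> notify_certificate). Since O(ping_server) holds, K gives O(notify_certificate).
Premise 4, O(archive_deed -> ~notify_certificate), contraposes to O(notify_certificate -> ~archive_deed); with O(notify_certificate) we get O(~archive_deed).
So O(~archive_deed) holds, i.e. archive_deed is forbidden. None of the other listed options is forbidden under the premises.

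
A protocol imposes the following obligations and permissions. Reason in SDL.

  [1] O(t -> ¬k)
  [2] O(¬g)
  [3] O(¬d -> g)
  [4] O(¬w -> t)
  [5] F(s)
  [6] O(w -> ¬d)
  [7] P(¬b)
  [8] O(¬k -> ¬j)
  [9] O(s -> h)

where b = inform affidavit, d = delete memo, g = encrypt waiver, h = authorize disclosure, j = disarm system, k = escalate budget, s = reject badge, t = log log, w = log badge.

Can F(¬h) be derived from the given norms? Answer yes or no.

Premise 9 is O(s -> h), but O(s) is not derivable from the premises, so it does not yield O(h).
No other premise forces O(h). An ideal world satisfying every premise can still have ¬h true, so F(¬h) is not derivable.

No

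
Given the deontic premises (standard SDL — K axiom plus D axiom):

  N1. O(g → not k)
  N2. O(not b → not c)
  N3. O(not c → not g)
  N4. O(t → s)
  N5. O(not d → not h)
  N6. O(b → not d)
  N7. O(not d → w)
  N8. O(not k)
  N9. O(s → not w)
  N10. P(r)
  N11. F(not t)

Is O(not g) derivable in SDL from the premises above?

Yes

F(not t) at premise 11 means O(t).
With premise 4, O(t → s), the K-axiom yields O(s).
Applying K to premise 9 (O(s → not w)) and O(s) yields O(not w).
The contrapositive of premise 7 (O(not d → w)) is O(not w → d), and O(not w) is already established, so O(d).
Premise 6, O(b → not d), contraposes to O(d → not b); with O(d) we get O(not b).
Premise 2 is O(not b → not c); since O(not b), deontic closure gives O(not c).
Premise 3 is O(not c → not g); since O(not c), deontic closure gives O(not g).
Premises 1, 5, 8, 10 do not contribute to this derivation.
So O(not g) follows.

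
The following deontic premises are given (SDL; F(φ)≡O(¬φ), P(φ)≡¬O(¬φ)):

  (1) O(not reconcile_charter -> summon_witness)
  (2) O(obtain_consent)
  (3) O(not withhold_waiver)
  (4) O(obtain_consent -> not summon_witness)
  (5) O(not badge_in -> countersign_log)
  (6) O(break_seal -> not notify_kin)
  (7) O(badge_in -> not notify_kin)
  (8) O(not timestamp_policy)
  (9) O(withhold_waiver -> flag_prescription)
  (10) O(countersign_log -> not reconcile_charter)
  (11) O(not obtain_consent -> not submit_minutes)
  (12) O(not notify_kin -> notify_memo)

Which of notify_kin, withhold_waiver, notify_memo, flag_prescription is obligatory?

From premise 2 we have O(obtain_consent).
Applying K to premise 4 (O(obtain_consent -> not summon_witness)) and O(obtain_consent) yields O(not summon_witness).
Premise 1, O(not reconcile_charter -> summon_witness), contraposes to O(not summon_witness -> reconcile_charter); with O(not summon_witness) we get O(reconcile_charter).
The contrapositive of premise 10 (O(countersign_log -> not reconcile_charter)) is O(reconcile_charter -> not countersign_log), and O(reconcile_charter) is already established, so O(not countersign_log).
The contrapositive of premise 5 (O(not badge_in -> countersign_log)) is O(not countersign_log -> badge_in), and O(not countersign_log) is already established, so O(badge_in).
Applying K to premise 7 (O(badge_in -> not notify_kin)) and O(badge_in) yields O(not notify_kin).
Premise 12 is O(not notify_kin -> notify_memo); since O(not notify_kin), deontic closure gives O(notify_memo).
So O(notify_memo) holds — notify_memo is obligatory. None of the other listed options is made obligatory by any chain of premises.

notify_memo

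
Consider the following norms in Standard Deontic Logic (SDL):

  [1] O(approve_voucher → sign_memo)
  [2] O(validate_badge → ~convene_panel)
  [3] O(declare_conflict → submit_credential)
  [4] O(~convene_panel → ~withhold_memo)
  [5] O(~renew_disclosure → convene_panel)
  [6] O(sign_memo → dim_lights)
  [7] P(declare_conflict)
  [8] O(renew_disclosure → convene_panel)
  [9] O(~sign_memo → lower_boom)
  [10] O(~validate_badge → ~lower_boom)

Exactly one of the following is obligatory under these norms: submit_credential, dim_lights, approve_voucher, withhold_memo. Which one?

dim_lights

By case analysis on renew_disclosure: premise 8 gives O(renew_disclosure → convene_panel) and premise 5 gives O(~renew_disclosure → convene_panel), so O(convene_panel) either way.
Premise 2 is O(validate_badge → ~convene_panel); contrapositively O(convene_panel → ~validate_badge). Since O(convene_panel) holds, K gives O(~validate_badge).
From O(~validate_badge) and premise 10, O(~validate_badge → ~lower_boom), we obtain O(~lower_boom).
Premise 9, O(~sign_memo → lower_boom), contraposes to O(~lower_boom → sign_memo); with O(~lower_boom) we get O(sign_memo).
With premise 6, O(sign_memo → dim_lights), the K-axiom yields O(dim_lights).
So O(dim_lights) holds — dim_lights is obligatory. None of the other listed options is made obligatory by any chain of premises.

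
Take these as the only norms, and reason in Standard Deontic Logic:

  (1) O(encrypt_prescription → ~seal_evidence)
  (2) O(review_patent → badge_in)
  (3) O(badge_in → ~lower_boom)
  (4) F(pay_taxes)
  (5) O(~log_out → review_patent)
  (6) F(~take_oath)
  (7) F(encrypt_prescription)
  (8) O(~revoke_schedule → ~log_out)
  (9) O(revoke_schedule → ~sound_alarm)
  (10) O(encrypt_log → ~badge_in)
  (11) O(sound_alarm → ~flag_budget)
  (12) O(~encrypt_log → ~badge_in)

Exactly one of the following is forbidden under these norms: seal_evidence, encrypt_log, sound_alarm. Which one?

By case analysis on ~encrypt_log: premise 12 gives O(~encrypt_log → ~badge_in) and premise 10 gives O(encrypt_log → ~badge_in), so O(~badge_in) either way.
Premise 2 is O(review_patent → badge_in); contrapositively O(~badge_in → ~review_patent). Since O(~badge_in) holds, K gives O(~review_patent).
The contrapositive of premise 5 (O(~log_out → review_patent)) is O(~review_patent → log_out), and O(~review_patent) is already established, so O(log_out).
The contrapositive of premise 8 (O(~revoke_schedule → ~log_out)) is O(log_out → revoke_schedule), and O(log_out) is already established, so O(revoke_schedule).
With premise 9, O(revoke_schedule → ~sound_alarm), the K-axiom yields O(~sound_alarm).
So O(~sound_alarm) holds, i.e. sound_alarm is forbidden. None of the other listed options is forbidden under the premises.

sound_alarm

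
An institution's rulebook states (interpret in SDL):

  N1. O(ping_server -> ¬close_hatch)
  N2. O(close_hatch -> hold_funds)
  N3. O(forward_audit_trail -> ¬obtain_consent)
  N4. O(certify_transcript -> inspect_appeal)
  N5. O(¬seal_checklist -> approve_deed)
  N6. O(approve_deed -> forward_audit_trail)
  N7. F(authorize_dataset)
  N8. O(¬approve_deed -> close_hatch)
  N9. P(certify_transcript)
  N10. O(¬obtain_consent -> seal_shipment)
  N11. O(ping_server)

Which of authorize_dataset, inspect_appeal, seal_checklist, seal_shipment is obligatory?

From premise 11 we have O(ping_server).
With premise 1, O(ping_server -> ¬close_hatch), the K-axiom yields O(¬close_hatch).
Premise 8 is O(¬approve_deed -> close_hatch); contrapositively O(¬close_hatch -> approve_deed). Since O(¬close_hatch) holds, K gives O(approve_deed).
With premise 6, O(approve_deed -> forward_audit_trail), the K-axiom yields O(forward_audit_trail).
Applying K to premise 3 (O(forward_audit_trail -> ¬obtain_consent)) and O(forward_audit_trail) yields O(¬obtain_consent).
Premise 10 is O(¬obtain_consent -> seal_shipment); since O(¬obtain_consent), deontic closure gives O(seal_shipment).
So O(seal_shipment) holds — seal_shipment is obligatory. None of the other listed options is made obligatory by any chain of premises.

seal_shipment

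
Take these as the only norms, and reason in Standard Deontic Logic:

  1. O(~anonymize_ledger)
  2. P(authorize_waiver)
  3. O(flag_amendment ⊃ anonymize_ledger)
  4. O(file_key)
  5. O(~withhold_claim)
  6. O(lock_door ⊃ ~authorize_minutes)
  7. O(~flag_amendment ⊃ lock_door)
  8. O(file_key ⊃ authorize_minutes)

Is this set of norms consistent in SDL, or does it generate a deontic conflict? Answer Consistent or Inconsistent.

Inconsistent

Premise 1 gives O(~anonymize_ledger).
Premise 3 is O(flag_amendment ⊃ anonymize_ledger); contrapositively O(~anonymize_ledger ⊃ ~flag_amendment). Since O(~anonymize_ledger) holds, K gives O(~flag_amendment).
With premise 7, O(~flag_amendment ⊃ lock_door), the K-axiom yields O(lock_door).
Premise 6 is O(lock_door ⊃ ~authorize_minutes); since O(lock_door), deontic closure gives O(~authorize_minutes).
The contrapositive of premise 8 (O(file_key ⊃ authorize_minutes)) is O(~authorize_minutes ⊃ ~file_key), and O(~authorize_minutes) is already established, so O(~file_key).
But premise 4 directly asserts O(file_key).
We now have both O(~file_key) and O(file_key) — file_key is simultaneously obligatory and forbidden, violating the D-axiom.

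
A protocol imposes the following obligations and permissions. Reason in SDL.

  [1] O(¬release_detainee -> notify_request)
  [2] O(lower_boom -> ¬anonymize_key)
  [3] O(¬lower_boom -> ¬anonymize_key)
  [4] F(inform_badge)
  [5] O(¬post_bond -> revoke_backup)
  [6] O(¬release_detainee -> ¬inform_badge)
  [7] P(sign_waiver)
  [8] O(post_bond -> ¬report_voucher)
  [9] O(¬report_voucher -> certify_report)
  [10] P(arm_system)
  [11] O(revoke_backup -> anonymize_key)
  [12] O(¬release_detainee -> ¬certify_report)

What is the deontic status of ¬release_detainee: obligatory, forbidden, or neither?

Forbidden

Premises 3 and 2 are O(¬lower_boom -> ¬anonymize_key) and O(lower_boom -> ¬anonymize_key); every ideal world satisfies ¬lower_boom or lower_boom, so in either case ¬anonymize_key holds — hence O(¬anonymize_key).
Premise 11, O(revoke_backup -> anonymize_key), contraposes to O(¬anonymize_key -> ¬revoke_backup); with O(¬anonymize_key) we get O(¬revoke_backup).
The contrapositive of premise 5 (O(¬post_bond -> revoke_backup)) is O(¬revoke_backup -> post_bond), and O(¬revoke_backup) is already established, so O(post_bond).
Applying K to premise 8 (O(post_bond -> ¬report_voucher)) and O(post_bond) yields O(¬report_voucher).
From O(¬report_voucher) and premise 9, O(¬report_voucher -> certify_report), we obtain O(certify_report).
Premise 12 is O(¬release_detainee -> ¬certify_report); contrapositively O(certify_report -> release_detainee). Since O(certify_report) holds, K gives O(release_detainee).
Premises 1, 4, 6, 7, 10 do not contribute to this derivation.
Thus O(release_detainee), which is F(¬release_detainee): ¬release_detainee is forbidden.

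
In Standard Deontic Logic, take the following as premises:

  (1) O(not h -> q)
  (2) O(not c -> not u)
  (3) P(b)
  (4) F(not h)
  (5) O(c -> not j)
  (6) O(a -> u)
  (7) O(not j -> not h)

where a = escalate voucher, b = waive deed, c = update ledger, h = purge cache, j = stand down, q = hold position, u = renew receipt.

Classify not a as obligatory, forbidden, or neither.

Obligatory

Premise 4 is F(not h), i.e. O(h).
The contrapositive of premise 7 (O(not j -> not h)) is O(h -> j), and O(h) is already established, so O(j).
Premise 5 is O(c -> not j); contrapositively O(j -> not c). Since O(j) holds, K gives O(not c).
From O(not c) and premise 2, O(not c -> not u), we obtain O(not u).
Premise 6 is O(a -> u); contrapositively O(not u -> not a). Since O(not u) holds, K gives O(not a).
Premises 1, 3 do not contribute to this derivation.
Hence not a is obligatory.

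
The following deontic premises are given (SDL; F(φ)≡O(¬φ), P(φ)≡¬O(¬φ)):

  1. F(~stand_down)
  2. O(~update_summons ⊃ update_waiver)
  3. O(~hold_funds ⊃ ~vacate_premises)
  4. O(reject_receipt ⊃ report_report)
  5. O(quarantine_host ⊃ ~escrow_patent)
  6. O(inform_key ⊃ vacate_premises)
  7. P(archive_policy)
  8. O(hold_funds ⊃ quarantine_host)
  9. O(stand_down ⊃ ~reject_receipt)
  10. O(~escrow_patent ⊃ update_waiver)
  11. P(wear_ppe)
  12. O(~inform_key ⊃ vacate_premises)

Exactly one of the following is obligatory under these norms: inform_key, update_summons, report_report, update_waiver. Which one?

update_waiver

By case analysis on inform_key: premise 6 gives O(inform_key ⊃ vacate_premises) and premise 12 gives O(~inform_key ⊃ vacate_premises), so O(vacate_premises) either way.
Premise 3 is O(~hold_funds ⊃ ~vacate_premises); contrapositively O(vacate_premises ⊃ hold_funds). Since O(vacate_premises) holds, K gives O(hold_funds).
From O(hold_funds) and premise 8, O(hold_funds ⊃ quarantine_host), we obtain O(quarantine_host).
From O(quarantine_host) and premise 5, O(quarantine_host ⊃ ~escrow_patent), we obtain O(~escrow_patent).
From O(~escrow_patent) and premise 10, O(~escrow_patent ⊃ update_waiver), we obtain O(update_waiver).
So O(update_waiver) holds — update_waiver is obligatory. None of the other listed options is made obligatory by any chain of premises.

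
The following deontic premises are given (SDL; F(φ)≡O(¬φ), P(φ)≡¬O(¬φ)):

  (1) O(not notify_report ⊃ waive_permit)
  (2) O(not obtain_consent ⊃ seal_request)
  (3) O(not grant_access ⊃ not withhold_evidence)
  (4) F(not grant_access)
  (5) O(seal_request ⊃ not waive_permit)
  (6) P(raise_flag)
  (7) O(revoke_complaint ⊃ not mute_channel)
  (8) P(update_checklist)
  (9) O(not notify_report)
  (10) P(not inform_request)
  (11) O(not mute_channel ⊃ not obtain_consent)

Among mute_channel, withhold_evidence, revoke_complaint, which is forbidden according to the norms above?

From premise 9 we have O(not notify_report).
From O(not notify_report) and premise 1, O(not notify_report ⊃ waive_permit), we obtain O(waive_permit).
Premise 5 is O(seal_request ⊃ not waive_permit); contrapositively O(waive_permit ⊃ not seal_request). Since O(waive_permit) holds, K gives O(not seal_request).
The contrapositive of premise 2 (O(not obtain_consent ⊃ seal_request)) is O(not seal_request ⊃ obtain_consent), and O(not seal_request) is already established, so O(obtain_consent).
Premise 11 is O(not mute_channel ⊃ not obtain_consent); contrapositively O(obtain_consent ⊃ mute_channel). Since O(obtain_consent) holds, K gives O(mute_channel).
Premise 7, O(revoke_complaint ⊃ not mute_channel), contraposes to O(mute_channel ⊃ not revoke_complaint); with O(mute_channel) we get O(not revoke_complaint).
So O(not revoke_complaint) holds, i.e. revoke_complaint is forbidden. None of the other listed options is forbidden under the premises.

revoke_complaint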